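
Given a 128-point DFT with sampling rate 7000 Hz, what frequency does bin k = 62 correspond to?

The frequency of DFT bin k is: f_k = k * f_s / N
f_62 = 62 * 7000 / 128 = 27125/8 Hz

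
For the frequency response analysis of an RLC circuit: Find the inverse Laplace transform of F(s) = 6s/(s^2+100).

Standard pair: s/(s^2+w^2) <-> cos(wt)*u(t)
With k=6, w=10: f(t) = 6*cos(10t)*u(t)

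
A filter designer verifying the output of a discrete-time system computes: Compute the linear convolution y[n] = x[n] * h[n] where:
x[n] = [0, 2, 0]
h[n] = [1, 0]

y[n] = sum_k x[k]*h[n-k]. Output length = len(x) + len(h) - 1 = 3 + 2 - 1 = 4.
y[0] = 0*1 = 0
y[1] = 2*1 + 0*0 = 2
y[2] = 0*1 + 2*0 = 0
y[3] = 0*0 = 0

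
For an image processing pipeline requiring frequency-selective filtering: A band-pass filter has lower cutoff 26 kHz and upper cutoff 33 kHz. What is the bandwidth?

Bandwidth = f_high - f_low
= 33 kHz - 26 kHz = 7 kHz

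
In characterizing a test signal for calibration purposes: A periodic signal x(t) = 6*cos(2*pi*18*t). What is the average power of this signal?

Average power of A*cos(wt) is A^2/2.
P = 6^2 / 2 = 36/2 = 18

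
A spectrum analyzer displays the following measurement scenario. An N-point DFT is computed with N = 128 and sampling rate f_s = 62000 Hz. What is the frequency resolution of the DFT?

DFT frequency resolution = f_s / N
= 62000 / 128 = 3875/8 Hz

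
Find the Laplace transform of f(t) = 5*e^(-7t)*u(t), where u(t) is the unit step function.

Standard Laplace transform pair:
e^(-at)*u(t) <-> 1/(s+a)
With a = 7: L{5*e^(-7t)*u(t)} = 5/(s+7), ROC: Re(s) > -7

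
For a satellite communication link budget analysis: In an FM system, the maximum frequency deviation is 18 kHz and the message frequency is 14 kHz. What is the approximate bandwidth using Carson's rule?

Carson's rule: BW = 2*(delta_f + f_m)
= 2*(18 + 14) kHz = 64 kHz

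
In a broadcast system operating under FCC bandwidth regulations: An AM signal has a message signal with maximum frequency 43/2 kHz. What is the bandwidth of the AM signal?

In AM (double-sideband), the bandwidth is twice the message frequency.
BW = 2 * f_m = 2 * 43/2 kHz = 43 kHz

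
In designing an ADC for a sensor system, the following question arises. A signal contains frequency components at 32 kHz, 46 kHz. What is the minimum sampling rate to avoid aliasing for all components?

The highest frequency component is f_max = 46 kHz.
Nyquist rate = 2 * f_max = 2 * 46 kHz = 92 kHz.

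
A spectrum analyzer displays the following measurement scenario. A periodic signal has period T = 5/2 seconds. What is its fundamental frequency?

The fundamental frequency is the reciprocal of the period.
f = 1/T = 1/(5/2) = 2/5 Hz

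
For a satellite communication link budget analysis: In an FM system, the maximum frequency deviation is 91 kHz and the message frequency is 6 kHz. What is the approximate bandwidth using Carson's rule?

Carson's rule: BW = 2*(delta_f + f_m)
= 2*(91 + 6) kHz = 194 kHz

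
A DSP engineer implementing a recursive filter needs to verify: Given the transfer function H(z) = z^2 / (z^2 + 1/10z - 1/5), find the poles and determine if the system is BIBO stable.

Poles are roots of the denominator: z^2 + 1/10z - 1/5 = 0.
Quadratic formula: z = [-(1/10) +/- sqrt((1/10)^2 - 4*(-1/5))] / 2
Discriminant = 1/100 + 4/5 = 81/100; sqrt = 9/10.
z = (-1/10 +/- 9/10) / 2 => z = 2/5 or z = -1/2.
|p1| = 1/2, |p2| = 2/5.
For BIBO stability, all poles must lie inside the unit circle (|p| < 1).
System is STABLE since both |p| < 1.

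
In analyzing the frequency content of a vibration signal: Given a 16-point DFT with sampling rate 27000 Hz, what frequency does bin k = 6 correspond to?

The frequency of DFT bin k is: f_k = k * f_s / N
f_6 = 6 * 27000 / 16 = 10125 Hz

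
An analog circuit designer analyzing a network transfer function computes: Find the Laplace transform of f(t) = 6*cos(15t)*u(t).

Standard pair: cos(wt)*u(t) <-> s/(s^2+w^2)
With w = 15: L{6*cos(15t)*u(t)} = 6s/(s^2+225)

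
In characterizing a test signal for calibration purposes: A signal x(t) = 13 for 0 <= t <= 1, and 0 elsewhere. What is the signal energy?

Energy = integral of |x(t)|^2 dt over the signal duration
= 13^2 * 1 = 169 * 1 = 169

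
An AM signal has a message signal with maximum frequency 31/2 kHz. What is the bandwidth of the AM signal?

In AM (double-sideband), the bandwidth is twice the message frequency.
BW = 2 * f_m = 2 * 31/2 kHz = 31 kHz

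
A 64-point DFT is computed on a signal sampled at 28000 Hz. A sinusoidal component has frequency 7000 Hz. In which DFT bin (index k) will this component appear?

DFT frequency resolution = f_s/N = 28000/64 = 875/2 Hz
Bin index k = f_signal / resolution = 7000 / 875/2 = 16
The signal frequency 7000 Hz falls in DFT bin k = 16.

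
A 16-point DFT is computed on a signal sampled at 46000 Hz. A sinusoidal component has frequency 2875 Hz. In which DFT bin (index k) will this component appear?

DFT frequency resolution = f_s/N = 46000/16 = 2875 Hz
Bin index k = f_signal / resolution = 2875 / 2875 = 1
The signal frequency 2875 Hz falls in DFT bin k = 1.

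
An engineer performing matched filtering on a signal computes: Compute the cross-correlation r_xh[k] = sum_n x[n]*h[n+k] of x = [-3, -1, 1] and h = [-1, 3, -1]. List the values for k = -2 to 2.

Both sequences indexed from 0 and zero outside their support.
Lags with overlap: k = -2 to 2.
  r_xh[-2] = x[2]*h[0] = -1
  r_xh[-1] = x[1]*h[0] + x[2]*h[1] = 4
  r_xh[0] = x[0]*h[0] + x[1]*h[1] + x[2]*h[2] = -1
  r_xh[1] = x[0]*h[1] + x[1]*h[2] = -8
  r_xh[2] = x[0]*h[2] = 3
r_xh = [-1, 4, -1, -8, 3] (for k = -2, ..., 2)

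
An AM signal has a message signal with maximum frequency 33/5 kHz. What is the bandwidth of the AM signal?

In AM (double-sideband), the bandwidth is twice the message frequency.
BW = 2 * f_m = 2 * 33/5 kHz = 66/5 kHz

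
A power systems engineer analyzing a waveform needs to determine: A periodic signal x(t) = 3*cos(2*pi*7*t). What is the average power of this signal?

Average power of A*cos(wt) is A^2/2.
P = 3^2 / 2 = 9/2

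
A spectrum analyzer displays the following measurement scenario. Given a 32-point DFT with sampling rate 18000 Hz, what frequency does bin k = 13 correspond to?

The frequency of DFT bin k is: f_k = k * f_s / N
f_13 = 13 * 18000 / 32 = 14625/2 Hz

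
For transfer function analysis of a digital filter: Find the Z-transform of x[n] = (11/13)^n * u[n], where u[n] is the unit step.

The Z-transform of a^n * u[n] is z/(z-a) for |z| > |a|.
Here a = 11/13, so X(z) = z/(z - (11/13)) = 13z/(13z - 11)
ROC: |z| > 11/13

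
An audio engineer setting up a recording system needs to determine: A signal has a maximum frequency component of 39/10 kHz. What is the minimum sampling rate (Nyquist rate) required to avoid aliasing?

By the Nyquist-Shannon sampling theorem,
the minimum sampling rate (Nyquist rate) must be at least 2 * f_max.
Nyquist rate = 2 * 39/10 kHz = 39/5 kHz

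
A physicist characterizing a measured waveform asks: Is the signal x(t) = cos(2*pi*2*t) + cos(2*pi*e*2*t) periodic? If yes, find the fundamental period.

f1 = 2 Hz, f2 = 2*e Hz
Ratio f2/f1 = e, which is irrational.
Since the frequency ratio is irrational, no common period exists.
The signal is not periodic.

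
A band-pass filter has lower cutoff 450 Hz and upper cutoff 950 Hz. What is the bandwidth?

Bandwidth = f_high - f_low
= 950 Hz - 450 Hz = 500 Hz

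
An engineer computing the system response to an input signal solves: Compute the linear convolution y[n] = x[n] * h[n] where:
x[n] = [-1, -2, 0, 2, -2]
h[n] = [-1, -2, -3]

y[n] = sum_k x[k]*h[n-k]. Output length = len(x) + len(h) - 1 = 5 + 3 - 1 = 7.
y[0] = -1*-1 = 1
y[1] = -2*-1 + -1*-2 = 4
y[2] = 0*-1 + -2*-2 + -1*-3 = 7
y[3] = 2*-1 + 0*-2 + -2*-3 = 4
y[4] = -2*-1 + 2*-2 + 0*-3 = -2
y[5] = -2*-2 + 2*-3 = -2
y[6] = -2*-3 = 6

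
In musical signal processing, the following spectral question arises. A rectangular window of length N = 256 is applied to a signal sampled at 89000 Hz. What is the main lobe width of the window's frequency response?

For a rectangular window of length N,
the main lobe width in frequency is 2*f_s/N.
= 2*89000/256 = 11125/16 Hz
This determines the minimum frequency separation for resolving two sinusoids.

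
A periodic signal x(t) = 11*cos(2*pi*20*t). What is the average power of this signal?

Average power of A*cos(wt) is A^2/2.
P = 11^2 / 2 = 121/2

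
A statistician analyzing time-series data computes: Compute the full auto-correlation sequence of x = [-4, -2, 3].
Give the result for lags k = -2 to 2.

r_xx[k] = sum_m x[m]*x[m+k], indexed from 0, for k = -2 to 2:
  r_xx[-2] = x[2]*x[0] = -12
  r_xx[-1] = x[1]*x[0] + x[2]*x[1] = 2
  r_xx[0] = x[0]*x[0] + x[1]*x[1] + x[2]*x[2] = 29
  r_xx[1] = x[0]*x[1] + x[1]*x[2] = 2
  r_xx[2] = x[0]*x[2] = -12
r_xx = [-12, 2, 29, 2, -12]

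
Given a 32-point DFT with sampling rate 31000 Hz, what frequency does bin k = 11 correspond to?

The frequency of DFT bin k is: f_k = k * f_s / N
f_11 = 11 * 31000 / 32 = 42625/4 Hz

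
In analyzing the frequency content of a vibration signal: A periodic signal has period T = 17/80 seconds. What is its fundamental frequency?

The fundamental frequency is the reciprocal of the period.
f = 1/T = 1/(17/80) = 80/17 Hz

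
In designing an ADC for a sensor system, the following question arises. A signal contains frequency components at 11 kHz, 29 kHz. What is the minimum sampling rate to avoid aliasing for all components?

The highest frequency component is f_max = 29 kHz.
Nyquist rate = 2 * f_max = 2 * 29 kHz = 58 kHz.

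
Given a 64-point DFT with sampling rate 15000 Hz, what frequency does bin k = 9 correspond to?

The frequency of DFT bin k is: f_k = k * f_s / N
f_9 = 9 * 15000 / 64 = 16875/8 Hz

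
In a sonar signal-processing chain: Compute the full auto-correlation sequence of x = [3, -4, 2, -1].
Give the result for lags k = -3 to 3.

r_xx[k] = sum_m x[m]*x[m+k], indexed from 0, for k = -3 to 3:
  r_xx[-3] = x[3]*x[0] = -3
  r_xx[-2] = x[2]*x[0] + x[3]*x[1] = 10
  r_xx[-1] = x[1]*x[0] + x[2]*x[1] + x[3]*x[2] = -22
  r_xx[0] = x[0]*x[0] + x[1]*x[1] + x[2]*x[2] + x[3]*x[3] = 30
  r_xx[1] = x[0]*x[1] + x[1]*x[2] + x[2]*x[3] = -22
  r_xx[2] = x[0]*x[2] + x[1]*x[3] = 10
  r_xx[3] = x[0]*x[3] = -3
r_xx = [-3, 10, -22, 30, -22, 10, -3]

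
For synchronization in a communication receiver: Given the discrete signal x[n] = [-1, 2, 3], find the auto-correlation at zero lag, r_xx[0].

The auto-correlation at zero lag r_xx[0] equals the signal energy.
r_xx[0] = sum of x[n]^2 = (-1)^2 + 2^2 + 3^2
= 1 + 4 + 9 = 14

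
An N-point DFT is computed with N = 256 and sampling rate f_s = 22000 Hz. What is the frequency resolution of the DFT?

DFT frequency resolution = f_s / N
= 22000 / 256 = 1375/16 Hz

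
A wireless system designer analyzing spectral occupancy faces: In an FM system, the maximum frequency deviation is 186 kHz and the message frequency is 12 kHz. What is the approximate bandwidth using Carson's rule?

Carson's rule: BW = 2*(delta_f + f_m)
= 2*(186 + 12) kHz = 396 kHz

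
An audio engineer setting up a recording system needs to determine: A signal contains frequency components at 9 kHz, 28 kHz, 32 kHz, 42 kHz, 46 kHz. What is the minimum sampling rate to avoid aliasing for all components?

The highest frequency component is f_max = 46 kHz.
Nyquist rate = 2 * f_max = 2 * 46 kHz = 92 kHz.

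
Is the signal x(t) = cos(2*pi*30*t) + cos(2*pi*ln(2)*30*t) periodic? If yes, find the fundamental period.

f1 = 30 Hz, f2 = 30*ln(2) Hz
Ratio f2/f1 = ln(2), which is irrational.
Since the frequency ratio is irrational, no common period exists.
The signal is not periodic.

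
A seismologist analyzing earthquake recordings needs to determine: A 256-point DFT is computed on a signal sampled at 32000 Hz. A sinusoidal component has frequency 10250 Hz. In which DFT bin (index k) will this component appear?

DFT frequency resolution = f_s/N = 32000/256 = 125 Hz
Bin index k = f_signal / resolution = 10250 / 125 = 82
The signal frequency 10250 Hz falls in DFT bin k = 82.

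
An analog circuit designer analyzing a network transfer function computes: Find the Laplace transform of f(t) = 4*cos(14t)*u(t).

Standard pair: cos(wt)*u(t) <-> s/(s^2+w^2)
With w = 14: L{4*cos(14t)*u(t)} = 4s/(s^2+196)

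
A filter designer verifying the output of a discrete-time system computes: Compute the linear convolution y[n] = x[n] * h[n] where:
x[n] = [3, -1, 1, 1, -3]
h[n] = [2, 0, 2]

y[n] = sum_k x[k]*h[n-k]. Output length = len(x) + len(h) - 1 = 5 + 3 - 1 = 7.
y[0] = 3*2 = 6
y[1] = -1*2 + 3*0 = -2
y[2] = 1*2 + -1*0 + 3*2 = 8
y[3] = 1*2 + 1*0 + -1*2 = 0
y[4] = -3*2 + 1*0 + 1*2 = -4
y[5] = -3*0 + 1*2 = 2
y[6] = -3*2 = -6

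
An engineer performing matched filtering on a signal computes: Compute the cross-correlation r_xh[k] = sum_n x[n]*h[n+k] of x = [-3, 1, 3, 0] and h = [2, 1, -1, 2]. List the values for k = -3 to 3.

Both sequences indexed from 0 and zero outside their support.
Lags with overlap: k = -3 to 3.
  r_xh[-3] = x[3]*h[0] = 0
  r_xh[-2] = x[2]*h[0] + x[3]*h[1] = 6
  r_xh[-1] = x[1]*h[0] + x[2]*h[1] + x[3]*h[2] = 5
  r_xh[0] = x[0]*h[0] + x[1]*h[1] + x[2]*h[2] + x[3]*h[3] = -8
  r_xh[1] = x[0]*h[1] + x[1]*h[2] + x[2]*h[3] = 2
  r_xh[2] = x[0]*h[2] + x[1]*h[3] = 5
  r_xh[3] = x[0]*h[3] = -6
r_xh = [0, 6, 5, -8, 2, 5, -6] (for k = -3, ..., 3)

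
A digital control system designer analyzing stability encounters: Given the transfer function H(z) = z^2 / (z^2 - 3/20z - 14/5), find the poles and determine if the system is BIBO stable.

Poles are roots of the denominator: z^2 - 3/20z - 14/5 = 0.
Quadratic formula: z = [-(-3/20) +/- sqrt((-3/20)^2 - 4*(-14/5))] / 2
Discriminant = 9/400 + 56/5 = 4489/400; sqrt = 67/20.
z = (3/20 +/- 67/20) / 2 => z = 7/4 or z = -8/5.
|p1| = 7/4, |p2| = 8/5.
For BIBO stability, all poles must lie inside the unit circle (|p| < 1).
System is UNSTABLE since at least one |p| >= 1.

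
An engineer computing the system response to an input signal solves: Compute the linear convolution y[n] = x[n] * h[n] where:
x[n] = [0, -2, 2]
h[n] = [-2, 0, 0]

y[n] = sum_k x[k]*h[n-k]. Output length = len(x) + len(h) - 1 = 3 + 3 - 1 = 5.
y[0] = 0*-2 = 0
y[1] = -2*-2 + 0*0 = 4
y[2] = 2*-2 + -2*0 + 0*0 = -4
y[3] = 2*0 + -2*0 = 0
y[4] = 2*0 = 0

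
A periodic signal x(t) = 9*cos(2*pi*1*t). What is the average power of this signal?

Average power of A*cos(wt) is A^2/2.
P = 9^2 / 2 = 81/2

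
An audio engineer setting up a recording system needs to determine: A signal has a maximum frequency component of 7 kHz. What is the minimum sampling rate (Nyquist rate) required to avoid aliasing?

By the Nyquist-Shannon sampling theorem,
the minimum sampling rate (Nyquist rate) must be at least 2 * f_max.
Nyquist rate = 2 * 7 kHz = 14 kHz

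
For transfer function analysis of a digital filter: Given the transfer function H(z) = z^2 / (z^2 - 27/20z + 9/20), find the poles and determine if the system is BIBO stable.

Poles are roots of the denominator: z^2 - 27/20z + 9/20 = 0.
Quadratic formula: z = [-(-27/20) +/- sqrt((-27/20)^2 - 4*(9/20))] / 2
Discriminant = 729/400 - 9/5 = 9/400; sqrt = 3/20.
z = (27/20 +/- 3/20) / 2 => z = 3/4 or z = 3/5.
|p1| = 3/4, |p2| = 3/5.
For BIBO stability, all poles must lie inside the unit circle (|p| < 1).
System is STABLE since both |p| < 1.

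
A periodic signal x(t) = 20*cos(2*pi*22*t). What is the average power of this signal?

Average power of A*cos(wt) is A^2/2.
P = 20^2 / 2 = 400/2 = 200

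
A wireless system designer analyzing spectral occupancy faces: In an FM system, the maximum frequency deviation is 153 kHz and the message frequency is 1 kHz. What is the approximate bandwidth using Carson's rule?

Carson's rule: BW = 2*(delta_f + f_m)
= 2*(153 + 1) kHz = 308 kHz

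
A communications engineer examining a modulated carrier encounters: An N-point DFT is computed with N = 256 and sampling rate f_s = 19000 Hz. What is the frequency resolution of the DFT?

DFT frequency resolution = f_s / N
= 19000 / 256 = 2375/32 Hz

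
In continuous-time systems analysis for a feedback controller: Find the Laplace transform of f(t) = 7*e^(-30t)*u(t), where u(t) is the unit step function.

Standard Laplace transform pair:
e^(-at)*u(t) <-> 1/(s+a)
With a = 30: L{7*e^(-30t)*u(t)} = 7/(s+30), ROC: Re(s) > -30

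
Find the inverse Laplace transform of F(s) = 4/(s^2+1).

Standard pair: w/(s^2+w^2) <-> sin(wt)*u(t)
Recognize w^2 = 1, so w = 1; numerator 4 = 4*1.
f(t) = 4*sin(t)*u(t)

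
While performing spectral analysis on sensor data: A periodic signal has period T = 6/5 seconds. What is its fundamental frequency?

The fundamental frequency is the reciprocal of the period.
f = 1/T = 1/(6/5) = 5/6 Hz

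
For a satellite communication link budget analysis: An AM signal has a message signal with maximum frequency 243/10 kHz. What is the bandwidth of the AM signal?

In AM (double-sideband), the bandwidth is twice the message frequency.
BW = 2 * f_m = 2 * 243/10 kHz = 243/5 kHz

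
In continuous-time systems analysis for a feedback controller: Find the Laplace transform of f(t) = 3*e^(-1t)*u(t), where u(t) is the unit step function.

Standard Laplace transform pair:
e^(-at)*u(t) <-> 1/(s+a)
With a = 1: L{3*e^(-1t)*u(t)} = 3/(s+1), ROC: Re(s) > -1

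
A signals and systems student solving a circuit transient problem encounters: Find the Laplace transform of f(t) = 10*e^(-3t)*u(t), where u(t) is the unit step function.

Standard Laplace transform pair:
e^(-at)*u(t) <-> 1/(s+a)
With a = 3: L{10*e^(-3t)*u(t)} = 10/(s+3), ROC: Re(s) > -3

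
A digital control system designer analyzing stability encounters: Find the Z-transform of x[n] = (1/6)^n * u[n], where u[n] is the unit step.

The Z-transform of a^n * u[n] is z/(z-a) for |z| > |a|.
Here a = 1/6, so X(z) = z/(z - (1/6)) = 6z/(6z - 1)
ROC: |z| > 1/6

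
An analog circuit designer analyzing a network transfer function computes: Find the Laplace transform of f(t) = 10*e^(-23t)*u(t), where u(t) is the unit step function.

Standard Laplace transform pair:
e^(-at)*u(t) <-> 1/(s+a)
With a = 23: L{10*e^(-23t)*u(t)} = 10/(s+23), ROC: Re(s) > -23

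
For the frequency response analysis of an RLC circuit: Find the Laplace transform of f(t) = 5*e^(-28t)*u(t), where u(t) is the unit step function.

Standard Laplace transform pair:
e^(-at)*u(t) <-> 1/(s+a)
With a = 28: L{5*e^(-28t)*u(t)} = 5/(s+28), ROC: Re(s) > -28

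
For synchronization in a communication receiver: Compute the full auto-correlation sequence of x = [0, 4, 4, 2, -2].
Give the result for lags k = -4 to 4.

r_xx[k] = sum_m x[m]*x[m+k], indexed from 0, for k = -4 to 4:
  r_xx[-4] = x[4]*x[0] = 0
  r_xx[-3] = x[3]*x[0] + x[4]*x[1] = -8
  r_xx[-2] = x[2]*x[0] + x[3]*x[1] + x[4]*x[2] = 0
  r_xx[-1] = x[1]*x[0] + x[2]*x[1] + x[3]*x[2] + x[4]*x[3] = 20
  r_xx[0] = x[0]*x[0] + x[1]*x[1] + x[2]*x[2] + x[3]*x[3] + x[4]*x[4] = 40
  r_xx[1] = x[0]*x[1] + x[1]*x[2] + x[2]*x[3] + x[3]*x[4] = 20
  r_xx[2] = x[0]*x[2] + x[1]*x[3] + x[2]*x[4] = 0
  r_xx[3] = x[0]*x[3] + x[1]*x[4] = -8
  r_xx[4] = x[0]*x[4] = 0
r_xx = [0, -8, 0, 20, 40, 20, 0, -8, 0]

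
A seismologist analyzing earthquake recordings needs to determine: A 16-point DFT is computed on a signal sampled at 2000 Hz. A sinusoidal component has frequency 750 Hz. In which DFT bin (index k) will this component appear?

DFT frequency resolution = f_s/N = 2000/16 = 125 Hz
Bin index k = f_signal / resolution = 750 / 125 = 6
The signal frequency 750 Hz falls in DFT bin k = 6.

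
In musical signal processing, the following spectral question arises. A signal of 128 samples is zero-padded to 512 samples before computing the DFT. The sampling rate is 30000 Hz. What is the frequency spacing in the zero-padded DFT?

Original DFT: N = 128, resolution = f_s/N = 30000/128 = 1875/8 Hz
Zero-padded DFT: N = 512, resolution = f_s/N = 30000/512 = 1875/32 Hz
Zero-padding interpolates the spectrum (finer frequency grid)
but does NOT improve the true spectral resolution (ability to resolve close frequencies).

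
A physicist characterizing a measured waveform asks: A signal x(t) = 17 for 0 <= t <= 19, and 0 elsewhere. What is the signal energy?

Energy = integral of |x(t)|^2 dt over the signal duration
= 17^2 * 19 = 289 * 19 = 5491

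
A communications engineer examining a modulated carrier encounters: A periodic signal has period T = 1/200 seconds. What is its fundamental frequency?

The fundamental frequency is the reciprocal of the period.
f = 1/T = 1/(1/200) = 200 Hz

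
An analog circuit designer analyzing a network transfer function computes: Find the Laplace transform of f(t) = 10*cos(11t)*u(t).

Standard pair: cos(wt)*u(t) <-> s/(s^2+w^2)
With w = 11: L{10*cos(11t)*u(t)} = 10s/(s^2+121)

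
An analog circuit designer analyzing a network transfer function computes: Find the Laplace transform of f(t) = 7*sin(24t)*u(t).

Standard pair: sin(wt)*u(t) <-> w/(s^2+w^2)
With w = 24: L{7*sin(24t)*u(t)} = 168/(s^2+576)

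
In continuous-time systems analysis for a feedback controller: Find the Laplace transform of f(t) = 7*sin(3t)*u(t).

Standard pair: sin(wt)*u(t) <-> w/(s^2+w^2)
With w = 3: L{7*sin(3t)*u(t)} = 21/(s^2+9)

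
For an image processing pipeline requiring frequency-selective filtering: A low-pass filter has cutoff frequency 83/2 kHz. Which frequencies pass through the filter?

A low-pass filter passes all frequencies below the cutoff frequency 83/2 kHz and attenuates higher frequencies.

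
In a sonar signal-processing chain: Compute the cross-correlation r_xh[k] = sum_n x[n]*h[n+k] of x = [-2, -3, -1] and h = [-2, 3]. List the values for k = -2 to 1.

Both sequences indexed from 0 and zero outside their support.
Lags with overlap: k = -2 to 1.
  r_xh[-2] = x[2]*h[0] = 2
  r_xh[-1] = x[1]*h[0] + x[2]*h[1] = 3
  r_xh[0] = x[0]*h[0] + x[1]*h[1] = -5
  r_xh[1] = x[0]*h[1] = -6
r_xh = [2, 3, -5, -6] (for k = -2, ..., 1)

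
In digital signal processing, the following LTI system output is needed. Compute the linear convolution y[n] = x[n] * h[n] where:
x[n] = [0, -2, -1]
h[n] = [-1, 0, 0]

y[n] = sum_k x[k]*h[n-k]. Output length = len(x) + len(h) - 1 = 3 + 3 - 1 = 5.
y[0] = 0*-1 = 0
y[1] = -2*-1 + 0*0 = 2
y[2] = -1*-1 + -2*0 + 0*0 = 1
y[3] = -1*0 + -2*0 = 0
y[4] = -1*0 = 0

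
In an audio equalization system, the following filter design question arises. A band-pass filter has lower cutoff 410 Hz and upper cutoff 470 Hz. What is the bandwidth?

Bandwidth = f_high - f_low
= 470 Hz - 410 Hz = 60 Hz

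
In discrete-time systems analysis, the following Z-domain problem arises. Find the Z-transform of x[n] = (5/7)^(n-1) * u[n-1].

Time-shifting property: if X(z) = Z{x[n]}, then Z{x[n-d]} = z^(-d) * X(z)
X(z) = z/(z - 5/7) for x[n] = (5/7)^n * u[n]
Z{x[n-1]} = z^(-1) * z/(z - 5/7) = 1/(z - 5/7)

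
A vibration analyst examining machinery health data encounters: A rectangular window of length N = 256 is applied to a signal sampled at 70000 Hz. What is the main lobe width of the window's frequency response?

For a rectangular window of length N,
the main lobe width in frequency is 2*f_s/N.
= 2*70000/256 = 4375/8 Hz
This determines the minimum frequency separation for resolving two sinusoids.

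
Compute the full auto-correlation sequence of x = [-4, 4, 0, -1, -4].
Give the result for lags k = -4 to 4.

r_xx[k] = sum_m x[m]*x[m+k], indexed from 0, for k = -4 to 4:
  r_xx[-4] = x[4]*x[0] = 16
  r_xx[-3] = x[3]*x[0] + x[4]*x[1] = -12
  r_xx[-2] = x[2]*x[0] + x[3]*x[1] + x[4]*x[2] = -4
  r_xx[-1] = x[1]*x[0] + x[2]*x[1] + x[3]*x[2] + x[4]*x[3] = -12
  r_xx[0] = x[0]*x[0] + x[1]*x[1] + x[2]*x[2] + x[3]*x[3] + x[4]*x[4] = 49
  r_xx[1] = x[0]*x[1] + x[1]*x[2] + x[2]*x[3] + x[3]*x[4] = -12
  r_xx[2] = x[0]*x[2] + x[1]*x[3] + x[2]*x[4] = -4
  r_xx[3] = x[0]*x[3] + x[1]*x[4] = -12
  r_xx[4] = x[0]*x[4] = 16
r_xx = [16, -12, -4, -12, 49, -12, -4, -12, 16]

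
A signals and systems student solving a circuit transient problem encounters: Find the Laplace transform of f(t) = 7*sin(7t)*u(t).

Standard pair: sin(wt)*u(t) <-> w/(s^2+w^2)
With w = 7: L{7*sin(7t)*u(t)} = 49/(s^2+49)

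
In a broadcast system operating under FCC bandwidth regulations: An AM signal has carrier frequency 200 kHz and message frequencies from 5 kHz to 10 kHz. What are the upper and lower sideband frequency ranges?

Upper sideband (USB) = fc + [fm_low, fm_high] = 200 + [5, 10] = [205, 210] kHz
Lower sideband (LSB) = fc - [fm_high, fm_low] = 200 - [10, 5] = [190, 195] kHz
Total occupied spectrum: 190 kHz to 210 kHz (plus carrier at 200 kHz)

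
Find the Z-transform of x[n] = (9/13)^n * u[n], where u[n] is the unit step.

The Z-transform of a^n * u[n] is z/(z-a) for |z| > |a|.
Here a = 9/13, so X(z) = z/(z - (9/13)) = 13z/(13z - 9)
ROC: |z| > 9/13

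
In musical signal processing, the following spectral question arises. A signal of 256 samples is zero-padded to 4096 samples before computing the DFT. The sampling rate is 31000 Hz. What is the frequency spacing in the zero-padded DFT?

Original DFT: N = 256, resolution = f_s/N = 31000/256 = 3875/32 Hz
Zero-padded DFT: N = 4096, resolution = f_s/N = 31000/4096 = 3875/512 Hz
Zero-padding interpolates the spectrum (finer frequency grid)
but does NOT improve the true spectral resolution (ability to resolve close frequencies).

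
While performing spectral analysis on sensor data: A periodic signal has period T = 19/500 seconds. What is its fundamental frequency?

The fundamental frequency is the reciprocal of the period.
f = 1/T = 1/(19/500) = 500/19 Hz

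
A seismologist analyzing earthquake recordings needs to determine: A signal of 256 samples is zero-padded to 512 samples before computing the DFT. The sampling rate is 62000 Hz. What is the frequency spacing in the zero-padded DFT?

Original DFT: N = 256, resolution = f_s/N = 62000/256 = 3875/16 Hz
Zero-padded DFT: N = 512, resolution = f_s/N = 62000/512 = 3875/32 Hz
Zero-padding interpolates the spectrum (finer frequency grid)
but does NOT improve the true spectral resolution (ability to resolve close frequencies).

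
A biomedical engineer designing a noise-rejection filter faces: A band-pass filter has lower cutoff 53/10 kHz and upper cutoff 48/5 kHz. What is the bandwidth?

Bandwidth = f_high - f_low
= 48/5 kHz - 53/10 kHz = 43/10 kHz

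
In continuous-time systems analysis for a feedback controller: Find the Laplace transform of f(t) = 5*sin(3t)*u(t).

Standard pair: sin(wt)*u(t) <-> w/(s^2+w^2)
With w = 3: L{5*sin(3t)*u(t)} = 15/(s^2+9)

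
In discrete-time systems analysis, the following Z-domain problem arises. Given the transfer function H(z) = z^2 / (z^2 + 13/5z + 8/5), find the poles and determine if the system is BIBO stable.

Poles are roots of the denominator: z^2 + 13/5z + 8/5 = 0.
Quadratic formula: z = [-(13/5) +/- sqrt((13/5)^2 - 4*(8/5))] / 2
Discriminant = 169/25 - 32/5 = 9/25; sqrt = 3/5.
z = (-13/5 +/- 3/5) / 2 => z = -1 or z = -8/5.
|p1| = 8/5, |p2| = 1.
For BIBO stability, all poles must lie inside the unit circle (|p| < 1).
System is UNSTABLE since at least one |p| >= 1.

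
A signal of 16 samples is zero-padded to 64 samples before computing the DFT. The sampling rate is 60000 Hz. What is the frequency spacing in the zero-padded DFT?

Original DFT: N = 16, resolution = f_s/N = 60000/16 = 3750 Hz
Zero-padded DFT: N = 64, resolution = f_s/N = 60000/64 = 1875/2 Hz
Zero-padding interpolates the spectrum (finer frequency grid)
but does NOT improve the true spectral resolution (ability to resolve close frequencies).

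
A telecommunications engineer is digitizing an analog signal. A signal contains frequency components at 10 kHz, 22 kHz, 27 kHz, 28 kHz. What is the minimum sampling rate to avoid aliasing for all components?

The highest frequency component is f_max = 28 kHz.
Nyquist rate = 2 * f_max = 2 * 28 kHz = 56 kHz.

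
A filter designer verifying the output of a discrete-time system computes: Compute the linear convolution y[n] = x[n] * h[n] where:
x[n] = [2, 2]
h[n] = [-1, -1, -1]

y[n] = sum_k x[k]*h[n-k]. Output length = len(x) + len(h) - 1 = 2 + 3 - 1 = 4.
y[0] = 2*-1 = -2
y[1] = 2*-1 + 2*-1 = -4
y[2] = 2*-1 + 2*-1 = -4
y[3] = 2*-1 = -2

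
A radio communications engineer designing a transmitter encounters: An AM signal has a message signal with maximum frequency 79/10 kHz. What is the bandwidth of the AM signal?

In AM (double-sideband), the bandwidth is twice the message frequency.
BW = 2 * f_m = 2 * 79/10 kHz = 79/5 kHz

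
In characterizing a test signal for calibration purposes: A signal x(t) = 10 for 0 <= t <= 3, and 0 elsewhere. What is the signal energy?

Energy = integral of |x(t)|^2 dt over the signal duration
= 10^2 * 3 = 100 * 3 = 300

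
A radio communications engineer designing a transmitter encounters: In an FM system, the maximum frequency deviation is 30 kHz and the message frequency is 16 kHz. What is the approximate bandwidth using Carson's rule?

Carson's rule: BW = 2*(delta_f + f_m)
= 2*(30 + 16) kHz = 92 kHz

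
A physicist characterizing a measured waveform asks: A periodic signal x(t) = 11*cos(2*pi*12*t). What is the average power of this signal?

Average power of A*cos(wt) is A^2/2.
P = 11^2 / 2 = 121/2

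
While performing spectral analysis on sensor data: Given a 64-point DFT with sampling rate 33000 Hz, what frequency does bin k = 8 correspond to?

The frequency of DFT bin k is: f_k = k * f_s / N
f_8 = 8 * 33000 / 64 = 4125 Hz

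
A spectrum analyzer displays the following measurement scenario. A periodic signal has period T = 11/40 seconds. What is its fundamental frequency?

The fundamental frequency is the reciprocal of the period.
f = 1/T = 1/(11/40) = 40/11 Hz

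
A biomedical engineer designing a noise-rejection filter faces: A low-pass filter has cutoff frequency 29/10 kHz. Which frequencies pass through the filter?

A low-pass filter passes all frequencies below the cutoff frequency 29/10 kHz and attenuates higher frequencies.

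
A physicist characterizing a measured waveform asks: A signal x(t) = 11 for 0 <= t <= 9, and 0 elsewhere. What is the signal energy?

Energy = integral of |x(t)|^2 dt over the signal duration
= 11^2 * 9 = 121 * 9 = 1089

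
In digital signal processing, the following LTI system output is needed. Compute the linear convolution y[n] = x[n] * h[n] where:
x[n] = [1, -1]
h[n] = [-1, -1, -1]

y[n] = sum_k x[k]*h[n-k]. Output length = len(x) + len(h) - 1 = 2 + 3 - 1 = 4.
y[0] = 1*-1 = -1
y[1] = -1*-1 + 1*-1 = 0
y[2] = -1*-1 + 1*-1 = 0
y[3] = -1*-1 = 1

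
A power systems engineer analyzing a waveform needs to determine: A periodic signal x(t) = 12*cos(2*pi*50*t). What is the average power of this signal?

Average power of A*cos(wt) is A^2/2.
P = 12^2 / 2 = 144/2 = 72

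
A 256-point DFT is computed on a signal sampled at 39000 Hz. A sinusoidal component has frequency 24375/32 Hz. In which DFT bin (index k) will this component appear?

DFT frequency resolution = f_s/N = 39000/256 = 4875/32 Hz
Bin index k = f_signal / resolution = 24375/32 / 4875/32 = 5
The signal frequency 24375/32 Hz falls in DFT bin k = 5.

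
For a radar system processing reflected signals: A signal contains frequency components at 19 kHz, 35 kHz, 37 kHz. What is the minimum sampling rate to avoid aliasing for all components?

The highest frequency component is f_max = 37 kHz.
Nyquist rate = 2 * f_max = 2 * 37 kHz = 74 kHz.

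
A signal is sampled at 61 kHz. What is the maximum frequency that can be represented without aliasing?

The maximum frequency that can be represented without aliasing
is the Nyquist frequency: f_max = f_s / 2 = 61 kHz / 2 = 61/2 kHz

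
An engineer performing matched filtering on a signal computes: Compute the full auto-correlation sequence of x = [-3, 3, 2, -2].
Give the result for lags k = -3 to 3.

r_xx[k] = sum_m x[m]*x[m+k], indexed from 0, for k = -3 to 3:
  r_xx[-3] = x[3]*x[0] = 6
  r_xx[-2] = x[2]*x[0] + x[3]*x[1] = -12
  r_xx[-1] = x[1]*x[0] + x[2]*x[1] + x[3]*x[2] = -7
  r_xx[0] = x[0]*x[0] + x[1]*x[1] + x[2]*x[2] + x[3]*x[3] = 26
  r_xx[1] = x[0]*x[1] + x[1]*x[2] + x[2]*x[3] = -7
  r_xx[2] = x[0]*x[2] + x[1]*x[3] = -12
  r_xx[3] = x[0]*x[3] = 6
r_xx = [6, -12, -7, 26, -7, -12, 6]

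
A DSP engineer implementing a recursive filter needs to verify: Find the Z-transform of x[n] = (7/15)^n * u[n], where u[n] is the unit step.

The Z-transform of a^n * u[n] is z/(z-a) for |z| > |a|.
Here a = 7/15, so X(z) = z/(z - (7/15)) = 15z/(15z - 7)
ROC: |z| > 7/15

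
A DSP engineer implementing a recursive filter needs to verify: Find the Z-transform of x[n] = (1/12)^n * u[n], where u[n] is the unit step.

The Z-transform of a^n * u[n] is z/(z-a) for |z| > |a|.
Here a = 1/12, so X(z) = z/(z - (1/12)) = 12z/(12z - 1)
ROC: |z| > 1/12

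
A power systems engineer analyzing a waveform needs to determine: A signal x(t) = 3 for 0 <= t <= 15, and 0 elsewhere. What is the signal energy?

Energy = integral of |x(t)|^2 dt over the signal duration
= 3^2 * 15 = 9 * 15 = 135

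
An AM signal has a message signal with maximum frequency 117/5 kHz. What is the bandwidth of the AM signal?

In AM (double-sideband), the bandwidth is twice the message frequency.
BW = 2 * f_m = 2 * 117/5 kHz = 234/5 kHz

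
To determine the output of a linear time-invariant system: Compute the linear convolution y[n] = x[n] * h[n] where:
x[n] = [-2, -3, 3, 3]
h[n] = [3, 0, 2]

y[n] = sum_k x[k]*h[n-k]. Output length = len(x) + len(h) - 1 = 4 + 3 - 1 = 6.
y[0] = -2*3 = -6
y[1] = -3*3 + -2*0 = -9
y[2] = 3*3 + -3*0 + -2*2 = 5
y[3] = 3*3 + 3*0 + -3*2 = 3
y[4] = 3*0 + 3*2 = 6
y[5] = 3*2 = 6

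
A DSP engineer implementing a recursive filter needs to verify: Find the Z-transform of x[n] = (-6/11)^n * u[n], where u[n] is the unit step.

The Z-transform of a^n * u[n] is z/(z-a) for |z| > |a|.
Here a = -6/11, so X(z) = z/(z - (-6/11)) = 11z/(11z + 6)
ROC: |z| > 6/11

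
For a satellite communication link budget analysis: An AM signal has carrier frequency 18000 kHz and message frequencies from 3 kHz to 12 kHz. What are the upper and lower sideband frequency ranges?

Upper sideband (USB) = fc + [fm_low, fm_high] = 18000 + [3, 12] = [18003, 18012] kHz
Lower sideband (LSB) = fc - [fm_high, fm_low] = 18000 - [12, 3] = [17988, 17997] kHz
Total occupied spectrum: 17988 kHz to 18012 kHz (plus carrier at 18000 kHz)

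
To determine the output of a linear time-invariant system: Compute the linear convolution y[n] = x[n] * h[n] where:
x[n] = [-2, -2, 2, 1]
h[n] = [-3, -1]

y[n] = sum_k x[k]*h[n-k]. Output length = len(x) + len(h) - 1 = 4 + 2 - 1 = 5.
y[0] = -2*-3 = 6
y[1] = -2*-3 + -2*-1 = 8
y[2] = 2*-3 + -2*-1 = -4
y[3] = 1*-3 + 2*-1 = -5
y[4] = 1*-1 = -1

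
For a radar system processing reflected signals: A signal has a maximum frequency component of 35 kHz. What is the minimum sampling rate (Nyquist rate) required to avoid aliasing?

By the Nyquist-Shannon sampling theorem,
the minimum sampling rate (Nyquist rate) must be at least 2 * f_max.
Nyquist rate = 2 * 35 kHz = 70 kHz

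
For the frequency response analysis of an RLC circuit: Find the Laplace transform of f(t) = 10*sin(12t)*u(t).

Standard pair: sin(wt)*u(t) <-> w/(s^2+w^2)
With w = 12: L{10*sin(12t)*u(t)} = 120/(s^2+144)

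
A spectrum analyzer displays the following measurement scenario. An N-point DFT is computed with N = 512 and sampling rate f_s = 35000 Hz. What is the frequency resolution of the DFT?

DFT frequency resolution = f_s / N
= 35000 / 512 = 4375/64 Hz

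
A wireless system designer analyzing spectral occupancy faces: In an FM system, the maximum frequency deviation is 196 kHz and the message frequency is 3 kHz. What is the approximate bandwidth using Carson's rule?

Carson's rule: BW = 2*(delta_f + f_m)
= 2*(196 + 3) kHz = 398 kHz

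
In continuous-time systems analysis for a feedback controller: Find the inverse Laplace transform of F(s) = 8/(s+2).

Standard pair: k/(s+a) <-> k*e^(-at)*u(t)
With k=8, a=2: f(t) = 8*e^(-2t)*u(t)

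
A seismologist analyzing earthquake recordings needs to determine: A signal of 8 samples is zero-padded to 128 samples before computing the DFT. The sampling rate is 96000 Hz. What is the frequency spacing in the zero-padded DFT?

Original DFT: N = 8, resolution = f_s/N = 96000/8 = 12000 Hz
Zero-padded DFT: N = 128, resolution = f_s/N = 96000/128 = 750 Hz
Zero-padding interpolates the spectrum (finer frequency grid)
but does NOT improve the true spectral resolution (ability to resolve close frequencies).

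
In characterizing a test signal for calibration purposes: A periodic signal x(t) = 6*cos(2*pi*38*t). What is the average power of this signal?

Average power of A*cos(wt) is A^2/2.
P = 6^2 / 2 = 36/2 = 18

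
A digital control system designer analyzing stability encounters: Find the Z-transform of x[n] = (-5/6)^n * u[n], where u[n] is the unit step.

The Z-transform of a^n * u[n] is z/(z-a) for |z| > |a|.
Here a = -5/6, so X(z) = z/(z - (-5/6)) = 6z/(6z + 5)
ROC: |z| > 5/6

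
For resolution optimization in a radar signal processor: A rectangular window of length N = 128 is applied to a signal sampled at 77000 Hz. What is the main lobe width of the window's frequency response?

For a rectangular window of length N,
the main lobe width in frequency is 2*f_s/N.
= 2*77000/128 = 9625/8 Hz
This determines the minimum frequency separation for resolving two sinusoids.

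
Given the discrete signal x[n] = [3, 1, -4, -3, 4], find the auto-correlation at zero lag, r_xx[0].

The auto-correlation at zero lag r_xx[0] equals the signal energy.
r_xx[0] = sum of x[n]^2 = 3^2 + 1^2 + (-4)^2 + (-3)^2 + 4^2
= 9 + 1 + 16 + 9 + 16 = 51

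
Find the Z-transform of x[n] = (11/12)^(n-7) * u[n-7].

Time-shifting property: if X(z) = Z{x[n]}, then Z{x[n-d]} = z^(-d) * X(z)
X(z) = z/(z - 11/12) for x[n] = (11/12)^n * u[n]
Z{x[n-7]} = z^(-7) * z/(z - 11/12) = z^(-6)/(z - 11/12)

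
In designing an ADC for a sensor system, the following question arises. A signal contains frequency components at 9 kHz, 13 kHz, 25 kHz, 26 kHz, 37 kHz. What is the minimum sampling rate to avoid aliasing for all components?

The highest frequency component is f_max = 37 kHz.
Nyquist rate = 2 * f_max = 2 * 37 kHz = 74 kHz.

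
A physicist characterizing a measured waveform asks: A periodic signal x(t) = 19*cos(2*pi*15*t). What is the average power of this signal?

Average power of A*cos(wt) is A^2/2.
P = 19^2 / 2 = 361/2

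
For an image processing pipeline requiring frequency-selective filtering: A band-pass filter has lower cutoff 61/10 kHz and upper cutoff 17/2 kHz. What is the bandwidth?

Bandwidth = f_high - f_low
= 17/2 kHz - 61/10 kHz = 12/5 kHz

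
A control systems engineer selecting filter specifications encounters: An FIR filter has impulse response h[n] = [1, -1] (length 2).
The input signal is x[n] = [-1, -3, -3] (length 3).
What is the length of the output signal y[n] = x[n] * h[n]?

For linear convolution, the output length is:
len(y) = len(x) + len(h) - 1 = 3 + 2 - 1 = 4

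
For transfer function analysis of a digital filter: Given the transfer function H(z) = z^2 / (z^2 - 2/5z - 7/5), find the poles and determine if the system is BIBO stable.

Poles are roots of the denominator: z^2 - 2/5z - 7/5 = 0.
Quadratic formula: z = [-(-2/5) +/- sqrt((-2/5)^2 - 4*(-7/5))] / 2
Discriminant = 4/25 + 28/5 = 144/25; sqrt = 12/5.
z = (2/5 +/- 12/5) / 2 => z = 7/5 or z = -1.
|p1| = 1, |p2| = 7/5.
For BIBO stability, all poles must lie inside the unit circle (|p| < 1).
System is UNSTABLE since at least one |p| >= 1.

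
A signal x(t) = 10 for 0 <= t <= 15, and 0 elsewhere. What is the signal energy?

Energy = integral of |x(t)|^2 dt over the signal duration
= 10^2 * 15 = 100 * 15 = 1500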